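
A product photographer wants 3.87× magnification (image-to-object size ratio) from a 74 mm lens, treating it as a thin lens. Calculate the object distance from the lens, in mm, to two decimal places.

With m = dᵢ/dₒ and 1/f = 1/dₒ + 1/dᵢ, substituting dᵢ = m·dₒ gives 1/f = (1 + 1/m)/dₒ, hence dₒ = f·(1 + 1/m).
dₒ = 74 × (1 + 1/3.87) = 74 × 1.25840 ≈ 93.121 mm.

93.12 mm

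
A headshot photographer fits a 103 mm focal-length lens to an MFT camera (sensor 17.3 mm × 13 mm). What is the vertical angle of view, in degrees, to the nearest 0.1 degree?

Angle of view α = 2·arctan(h/2f) with h = 13 mm and f = 103 mm.
h/2f = 0.06311; arctan(0.06311) ≈ 3.6110°, so α ≈ 7.2219°.

7.2°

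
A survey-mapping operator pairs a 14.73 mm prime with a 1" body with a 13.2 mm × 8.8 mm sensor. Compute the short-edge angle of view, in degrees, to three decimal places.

Angle of view α = 2·arctan(h/2f) with h = 8.8 mm and f = 14.73 mm.
h/2f = 0.29871; arctan(0.29871) ≈ 16.6314°, so α ≈ 33.2628°.

33.263°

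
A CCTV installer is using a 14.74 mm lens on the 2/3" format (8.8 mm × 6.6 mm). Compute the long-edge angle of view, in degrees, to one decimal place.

Angle of view α = 2·arctan(w/2f) with w = 8.8 mm and f = 14.74 mm.
w/2f = 0.29851; arctan(0.29851) ≈ 16.6208°, so α ≈ 33.2415°.

33.2°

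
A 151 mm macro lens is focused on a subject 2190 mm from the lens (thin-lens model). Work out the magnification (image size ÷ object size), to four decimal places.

0.0741×

Thin lens: 1/f = 1/dₒ + 1/dᵢ → 1/dᵢ = 1/151 − 1/2190 = 0.0061659 mm⁻¹, so dᵢ ≈ 162.1824 mm.
Magnification m = dᵢ/dₒ = 162.1824/2190 ≈ 0.07406.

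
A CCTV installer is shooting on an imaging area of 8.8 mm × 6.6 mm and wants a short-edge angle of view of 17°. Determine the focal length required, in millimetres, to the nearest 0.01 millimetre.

22.08 mm

From α = 2·arctan(h/2f) we get f = h / (2·tan(α/2)).
With h = 6.6 mm and α/2 = 8.5°, tan(α/2) ≈ 0.14945, so f ≈ 6.6 / 0.29890 ≈ 22.0808 mm.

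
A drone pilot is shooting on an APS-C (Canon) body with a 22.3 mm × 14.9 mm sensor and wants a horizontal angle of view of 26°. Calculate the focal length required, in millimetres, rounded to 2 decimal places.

48.30 mm

From α = 2·arctan(w/2f) we get f = w / (2·tan(α/2)).
With w = 22.3 mm and α/2 = 13°, tan(α/2) ≈ 0.23087, so f ≈ 22.3 / 0.46174 ≈ 48.2960 mm.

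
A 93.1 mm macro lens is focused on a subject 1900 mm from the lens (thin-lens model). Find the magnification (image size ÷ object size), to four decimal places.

0.0515×

Thin lens: 1/f = 1/dₒ + 1/dᵢ → 1/dᵢ = 1/93.1 − 1/1900 = 0.0102148 mm⁻¹, so dᵢ ≈ 97.8970 mm.
Magnification m = dᵢ/dₒ = 97.8970/1900 ≈ 0.05152.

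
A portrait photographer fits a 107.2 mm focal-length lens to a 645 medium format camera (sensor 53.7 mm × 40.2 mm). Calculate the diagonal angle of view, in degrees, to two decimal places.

Sensor diagonal = √(53.7² + 40.2²) = √4499.7300 ≈ 67.0800 mm.
Angle of view α = 2·arctan(d/2f) with d = 67.0800 mm and f = 107.2 mm.
d/2f = 0.31287; arctan(0.31287) ≈ 17.3735°, so α ≈ 34.7470°.

34.75°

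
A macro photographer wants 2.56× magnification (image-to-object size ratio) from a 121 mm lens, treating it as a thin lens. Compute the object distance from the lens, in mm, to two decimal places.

168.27 mm

With m = dᵢ/dₒ and 1/f = 1/dₒ + 1/dᵢ, substituting dᵢ = m·dₒ gives 1/f = (1 + 1/m)/dₒ, hence dₒ = f·(1 + 1/m).
dₒ = 121 × (1 + 1/2.56) = 121 × 1.39062 ≈ 168.266 mm.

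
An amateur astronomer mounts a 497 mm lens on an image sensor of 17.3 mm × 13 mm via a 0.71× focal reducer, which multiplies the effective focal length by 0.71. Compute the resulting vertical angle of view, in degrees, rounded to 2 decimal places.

2.11°

Effective focal length f = 497 × 0.71 = 352.87 mm.
α = 2·arctan(13 / (2 × 352.87)) = 2·arctan(0.01842) ≈ 2.1106°.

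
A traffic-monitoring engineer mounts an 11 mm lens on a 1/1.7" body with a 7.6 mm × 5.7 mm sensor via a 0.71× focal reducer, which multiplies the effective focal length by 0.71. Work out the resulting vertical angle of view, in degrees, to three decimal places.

Effective focal length f = 11 × 0.71 = 7.81 mm.
α = 2·arctan(5.7 / (2 × 7.81)) = 2·arctan(0.36492) ≈ 40.0957°.

40.096°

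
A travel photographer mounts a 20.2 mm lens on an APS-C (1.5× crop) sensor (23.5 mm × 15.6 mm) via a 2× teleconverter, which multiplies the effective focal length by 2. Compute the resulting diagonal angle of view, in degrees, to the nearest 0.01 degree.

Effective focal length f = 20.2 × 2 = 40.4 mm.
Sensor diagonal = √(23.5² + 15.6²) = √795.6100 ≈ 28.2066 mm.
α = 2·arctan(28.207 / (2 × 40.4)) = 2·arctan(0.34909) ≈ 38.4873°.

38.49°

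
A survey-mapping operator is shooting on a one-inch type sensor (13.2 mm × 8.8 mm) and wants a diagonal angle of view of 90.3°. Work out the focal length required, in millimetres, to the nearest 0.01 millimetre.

7.89 mm

Sensor diagonal = √(13.2² + 8.8²) = √251.6800 ≈ 15.8644 mm.
From α = 2·arctan(d/2f) we get f = d / (2·tan(α/2)).
With d = 15.8644 mm and α/2 = 45.15°, tan(α/2) ≈ 1.00525, so f ≈ 15.8644 / 2.01050 ≈ 7.8908 mm.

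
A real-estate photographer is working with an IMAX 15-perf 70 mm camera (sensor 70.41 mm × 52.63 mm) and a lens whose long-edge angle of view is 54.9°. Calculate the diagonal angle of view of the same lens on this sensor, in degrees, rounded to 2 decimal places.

65.93°

From the long-edge AOV: f = 70.41 / (2·tan(27.45°)) = 70.41 / 1.03892 ≈ 67.7725 mm.
Sensor diagonal = √(70.41² + 52.63²) = √7727.4850 ≈ 87.9061 mm.
Diagonal AOV = 2·arctan(87.9061 / (2 × 67.7725)) = 2·arctan(0.64854) ≈ 65.9299°.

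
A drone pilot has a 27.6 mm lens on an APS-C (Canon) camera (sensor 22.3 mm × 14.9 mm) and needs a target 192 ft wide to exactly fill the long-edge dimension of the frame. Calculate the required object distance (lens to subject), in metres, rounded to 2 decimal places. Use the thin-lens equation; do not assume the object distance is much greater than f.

W: 192 ft × 304.8 mm/ft = 58521.60 mm.
Magnification m = w/W = dᵢ/dₒ; combined with 1/f = 1/dₒ + 1/dᵢ this gives dₒ = f·(1 + W/w).
dₒ = 27.6 mm × (1 + 58521.6/22.3) = 27.6 × 2625.2869 ≈ 72457.919 mm = 72.4579 m.

72.46 m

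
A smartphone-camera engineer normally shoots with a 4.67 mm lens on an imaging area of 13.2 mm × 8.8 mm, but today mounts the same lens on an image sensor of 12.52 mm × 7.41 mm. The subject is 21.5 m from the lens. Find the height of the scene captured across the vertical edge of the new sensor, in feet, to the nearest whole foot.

112 ft

The focal length stays 4.67 mm; the relevant sensor dimension is now h = 7.41 mm. Object distance dₒ = 21.5 m = 21500 mm.
Thin-lens field height W = h·(dₒ − f)/f = 7.41 × (21500 − 4.67)/4.67 ≈ 34107.151 mm = 34107.151/304.8 ft = 111.9 ft.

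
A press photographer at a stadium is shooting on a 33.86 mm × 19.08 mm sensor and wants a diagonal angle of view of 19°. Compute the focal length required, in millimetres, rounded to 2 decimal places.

Sensor diagonal = √(33.86² + 19.08²) = √1510.5460 ≈ 38.8657 mm.
From α = 2·arctan(d/2f) we get f = d / (2·tan(α/2)).
With d = 38.8657 mm and α/2 = 9.5°, tan(α/2) ≈ 0.16734, so f ≈ 38.8657 / 0.33469 ≈ 116.1263 mm.

116.13 mm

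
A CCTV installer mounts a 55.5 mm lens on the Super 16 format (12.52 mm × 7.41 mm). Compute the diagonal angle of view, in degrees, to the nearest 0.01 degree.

14.93°

Sensor diagonal = √(12.52² + 7.41²) = √211.6585 ≈ 14.5485 mm.
Angle of view α = 2·arctan(d/2f) with d = 14.5485 mm and f = 55.5 mm.
d/2f = 0.13107; arctan(0.13107) ≈ 7.4670°, so α ≈ 14.9341°.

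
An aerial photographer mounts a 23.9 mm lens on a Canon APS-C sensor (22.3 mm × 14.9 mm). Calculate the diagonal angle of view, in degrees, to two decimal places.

58.59°

Sensor diagonal = √(22.3² + 14.9²) = √719.3000 ≈ 26.8198 mm.
Angle of view α = 2·arctan(d/2f) with d = 26.8198 mm and f = 23.9 mm.
d/2f = 0.56108; arctan(0.56108) ≈ 29.2960°, so α ≈ 58.5921°.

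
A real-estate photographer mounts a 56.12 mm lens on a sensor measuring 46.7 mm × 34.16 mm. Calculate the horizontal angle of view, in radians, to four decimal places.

Angle of view α = 2·arctan(w/2f) with w = 46.7 mm and f = 56.12 mm.
w/2f = 0.41607; arctan(0.41607) ≈ 0.3943 rad, so α ≈ 0.7886 rad.

0.7886 rad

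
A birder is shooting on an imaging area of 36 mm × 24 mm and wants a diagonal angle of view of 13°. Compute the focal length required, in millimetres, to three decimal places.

Sensor diagonal = √(36² + 24²) = √1872.0000 ≈ 43.2666 mm.
From α = 2·arctan(d/2f) we get f = d / (2·tan(α/2)).
With d = 43.2666 mm and α/2 = 6.5°, tan(α/2) ≈ 0.11394, so f ≈ 43.2666 / 0.22787 ≈ 189.8731 mm.

189.873 mm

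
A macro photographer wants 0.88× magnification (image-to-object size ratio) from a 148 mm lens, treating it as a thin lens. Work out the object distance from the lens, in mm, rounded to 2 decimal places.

316.18 mm

With m = dᵢ/dₒ and 1/f = 1/dₒ + 1/dᵢ, substituting dᵢ = m·dₒ gives 1/f = (1 + 1/m)/dₒ, hence dₒ = f·(1 + 1/m).
dₒ = 148 × (1 + 1/0.88) = 148 × 2.13636 ≈ 316.182 mm.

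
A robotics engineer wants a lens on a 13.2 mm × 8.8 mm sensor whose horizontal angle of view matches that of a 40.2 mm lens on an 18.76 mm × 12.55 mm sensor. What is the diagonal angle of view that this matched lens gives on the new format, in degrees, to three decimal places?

Equal horizontal AOV ⇒ f₂ = f₁ · 13.2/18.76 = 40.2 × 0.70362 ≈ 28.2857 mm.
Sensor diagonal = √(13.2² + 8.8²) = √251.6800 ≈ 15.8644 mm.
Diagonal AOV on the new format = 2·arctan(15.8644 / (2 × 28.2857)) = 2·arctan(0.28043) ≈ 31.3304°.

31.330°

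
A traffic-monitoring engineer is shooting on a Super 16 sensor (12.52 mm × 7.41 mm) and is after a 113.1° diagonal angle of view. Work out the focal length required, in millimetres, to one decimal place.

4.8 mm

Sensor diagonal = √(12.52² + 7.41²) = √211.6585 ≈ 14.5485 mm.
From α = 2·arctan(d/2f) we get f = d / (2·tan(α/2)).
With d = 14.5485 mm and α/2 = 56.55°, tan(α/2) ≈ 1.51370, so f ≈ 14.5485 / 3.02741 ≈ 4.8056 mm.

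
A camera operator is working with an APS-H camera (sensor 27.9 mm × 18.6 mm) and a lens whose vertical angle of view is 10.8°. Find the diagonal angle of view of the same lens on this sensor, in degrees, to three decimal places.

19.342°

From the vertical AOV: f = 18.6 / (2·tan(5.4°)) = 18.6 / 0.18906 ≈ 98.3837 mm.
Sensor diagonal = √(27.9² + 18.6²) = √1124.3700 ≈ 33.5316 mm.
Diagonal AOV = 2·arctan(33.5316 / (2 × 98.3837)) = 2·arctan(0.17041) ≈ 19.3420°.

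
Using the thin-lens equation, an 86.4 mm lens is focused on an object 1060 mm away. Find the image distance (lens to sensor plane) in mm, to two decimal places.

1/dᵢ = 1/f − 1/dₒ = 1/86.4 − 1/1060 = 0.0106307 mm⁻¹.
dᵢ = 1/0.0106307 ≈ 94.0674 mm.

94.07 mm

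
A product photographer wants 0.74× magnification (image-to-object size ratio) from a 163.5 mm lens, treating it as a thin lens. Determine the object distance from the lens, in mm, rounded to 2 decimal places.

With m = dᵢ/dₒ and 1/f = 1/dₒ + 1/dᵢ, substituting dᵢ = m·dₒ gives 1/f = (1 + 1/m)/dₒ, hence dₒ = f·(1 + 1/m).
dₒ = 163.5 × (1 + 1/0.74) = 163.5 × 2.35135 ≈ 384.446 mm.

384.45 mm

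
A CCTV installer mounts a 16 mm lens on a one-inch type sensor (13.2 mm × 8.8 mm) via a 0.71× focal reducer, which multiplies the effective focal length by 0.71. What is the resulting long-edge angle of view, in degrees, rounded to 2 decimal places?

Effective focal length f = 16 × 0.71 = 11.36 mm.
α = 2·arctan(13.2 / (2 × 11.36)) = 2·arctan(0.58099) ≈ 60.3120°.

60.31°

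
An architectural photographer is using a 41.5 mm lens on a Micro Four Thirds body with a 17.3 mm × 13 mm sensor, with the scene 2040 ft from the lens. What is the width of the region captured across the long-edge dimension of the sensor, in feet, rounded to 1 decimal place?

dₒ: 2040 ft × 304.8 mm/ft = 621791.98 mm.
Similar triangles through the lens centre give W/dₒ = w/dᵢ; with 1/f = 1/dₒ + 1/dᵢ this gives W = w·(dₒ − f)/f.
W = 17.3 mm × (621792 − 41.5) / 41.5 = 17.3 × 14981.9393 ≈ 259187.550 mm = 259187.550/304.8 ft = 850.353 ft.

850.4 ft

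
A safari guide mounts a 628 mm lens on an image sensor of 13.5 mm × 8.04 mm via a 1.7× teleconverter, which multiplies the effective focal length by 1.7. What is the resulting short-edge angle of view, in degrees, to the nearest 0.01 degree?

0.43°

Effective focal length f = 628 × 1.7 = 1067.6 mm.
α = 2·arctan(8.04 / (2 × 1067.6)) = 2·arctan(0.00377) ≈ 0.4315°.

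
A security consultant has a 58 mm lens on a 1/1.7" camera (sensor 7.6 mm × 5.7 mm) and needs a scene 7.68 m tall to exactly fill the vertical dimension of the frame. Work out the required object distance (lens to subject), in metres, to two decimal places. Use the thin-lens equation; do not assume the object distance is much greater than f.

78.21 m

W: 7.68 m = 7680 mm.
Magnification m = h/W = dᵢ/dₒ; combined with 1/f = 1/dₒ + 1/dᵢ this gives dₒ = f·(1 + W/h).
dₒ = 58 mm × (1 + 7680/5.7) = 58 × 1348.3684 ≈ 78205.368 mm = 78.2054 m.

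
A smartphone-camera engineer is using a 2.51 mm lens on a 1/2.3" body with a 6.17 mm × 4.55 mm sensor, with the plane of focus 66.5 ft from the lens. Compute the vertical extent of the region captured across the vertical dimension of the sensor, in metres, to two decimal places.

dₒ: 66.5 ft × 304.8 mm/ft = 20269.20 mm.
Similar triangles through the lens centre give W/dₒ = h/dᵢ; with 1/f = 1/dₒ + 1/dᵢ this gives W = h·(dₒ − f)/f.
W = 4.55 mm × (20269.2 − 2.51) / 2.51 = 4.55 × 8074.3782 ≈ 36738.421 mm = 36.7384 m.

36.74 m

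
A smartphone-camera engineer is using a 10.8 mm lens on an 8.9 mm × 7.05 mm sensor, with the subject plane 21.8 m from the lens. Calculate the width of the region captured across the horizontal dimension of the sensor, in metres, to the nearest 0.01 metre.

dₒ: 21.8 m = 21800 mm.
Similar triangles through the lens centre give W/dₒ = w/dᵢ; with 1/f = 1/dₒ + 1/dᵢ this gives W = w·(dₒ − f)/f.
W = 8.9 mm × (21800 − 10.8) / 10.8 = 8.9 × 2017.5185 ≈ 17955.915 mm = 17.9559 m.

17.96 m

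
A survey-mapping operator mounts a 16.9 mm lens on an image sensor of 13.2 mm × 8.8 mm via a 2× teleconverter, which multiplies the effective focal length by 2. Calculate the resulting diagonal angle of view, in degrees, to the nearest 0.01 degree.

Effective focal length f = 16.9 × 2 = 33.8 mm.
Sensor diagonal = √(13.2² + 8.8²) = √251.6800 ≈ 15.8644 mm.
α = 2·arctan(15.864 / (2 × 33.8)) = 2·arctan(0.23468) ≈ 26.4144°.

26.41°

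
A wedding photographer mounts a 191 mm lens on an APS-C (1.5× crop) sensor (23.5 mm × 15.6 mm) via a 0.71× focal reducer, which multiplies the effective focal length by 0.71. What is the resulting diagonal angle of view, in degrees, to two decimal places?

11.87°

Effective focal length f = 191 × 0.71 = 135.61 mm.
Sensor diagonal = √(23.5² + 15.6²) = √795.6100 ≈ 28.2066 mm.
α = 2·arctan(28.207 / (2 × 135.61)) = 2·arctan(0.10400) ≈ 11.8747°.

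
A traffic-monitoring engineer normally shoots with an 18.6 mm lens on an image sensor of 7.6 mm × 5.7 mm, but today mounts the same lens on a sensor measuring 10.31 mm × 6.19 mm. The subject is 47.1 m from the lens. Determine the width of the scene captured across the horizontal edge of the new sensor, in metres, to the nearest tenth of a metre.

26.1 m

The focal length stays 18.6 mm; the relevant sensor dimension is now w = 10.31 mm. Object distance dₒ = 47.1 m = 47100 mm.
Thin-lens field width W = w·(dₒ − f)/f = 10.31 × (47100 − 18.6)/18.6 ≈ 26097.271 mm = 26.0973 m.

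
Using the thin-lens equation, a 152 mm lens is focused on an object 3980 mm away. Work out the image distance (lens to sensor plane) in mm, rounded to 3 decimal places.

158.036 mm

1/dᵢ = 1/f − 1/dₒ = 1/152 − 1/3980 = 0.0063277 mm⁻¹.
dᵢ = 1/0.0063277 ≈ 158.0355 mm.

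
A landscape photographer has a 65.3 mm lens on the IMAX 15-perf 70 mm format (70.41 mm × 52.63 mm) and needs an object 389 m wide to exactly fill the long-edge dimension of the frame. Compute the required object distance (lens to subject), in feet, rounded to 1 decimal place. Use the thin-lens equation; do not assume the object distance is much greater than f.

1183.8 ft

W: 389 m = 389000 mm.
Magnification m = w/W = dᵢ/dₒ; combined with 1/f = 1/dₒ + 1/dᵢ this gives dₒ = f·(1 + W/w).
dₒ = 65.3 mm × (1 + 389000/70.41) = 65.3 × 5525.7834 ≈ 360833.657 mm = 360833.657/304.8 ft = 1183.84 ft.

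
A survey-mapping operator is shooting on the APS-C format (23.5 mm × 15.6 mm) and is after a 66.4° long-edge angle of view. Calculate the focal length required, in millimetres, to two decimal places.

17.96 mm

From α = 2·arctan(w/2f) we get f = w / (2·tan(α/2)).
With w = 23.5 mm and α/2 = 33.2°, tan(α/2) ≈ 0.65438, so f ≈ 23.5 / 1.30876 ≈ 17.9559 mm.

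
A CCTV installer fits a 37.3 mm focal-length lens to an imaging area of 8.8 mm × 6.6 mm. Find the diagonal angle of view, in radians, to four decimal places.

0.2928 rad

Sensor diagonal = √(8.8² + 6.6²) = √121.0000 ≈ 11.0000 mm.
Angle of view α = 2·arctan(d/2f) with d = 11.0000 mm and f = 37.3 mm.
d/2f = 0.14745; arctan(0.14745) ≈ 0.1464 rad, so α ≈ 0.2928 rad.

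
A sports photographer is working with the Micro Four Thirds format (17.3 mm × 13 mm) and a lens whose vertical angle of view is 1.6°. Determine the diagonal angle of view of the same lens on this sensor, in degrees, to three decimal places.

From the vertical AOV: f = 13 / (2·tan(0.8°)) = 13 / 0.02793 ≈ 465.4980 mm.
Sensor diagonal = √(17.3² + 13²) = √468.2900 ≈ 21.6400 mm.
Diagonal AOV = 2·arctan(21.6400 / (2 × 465.4980)) = 2·arctan(0.02324) ≈ 2.6631°.

2.663°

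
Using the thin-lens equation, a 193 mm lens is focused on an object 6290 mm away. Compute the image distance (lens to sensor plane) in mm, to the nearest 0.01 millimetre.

199.11 mm

1/dᵢ = 1/f − 1/dₒ = 1/193 − 1/6290 = 0.0050224 mm⁻¹.
dᵢ = 1/0.0050224 ≈ 199.1094 mm.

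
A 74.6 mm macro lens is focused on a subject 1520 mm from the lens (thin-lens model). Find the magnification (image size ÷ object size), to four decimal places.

Thin lens: 1/f = 1/dₒ + 1/dᵢ → 1/dᵢ = 1/74.6 − 1/1520 = 0.0127469 mm⁻¹, so dᵢ ≈ 78.4503 mm.
Magnification m = dᵢ/dₒ = 78.4503/1520 ≈ 0.05161.

0.0516×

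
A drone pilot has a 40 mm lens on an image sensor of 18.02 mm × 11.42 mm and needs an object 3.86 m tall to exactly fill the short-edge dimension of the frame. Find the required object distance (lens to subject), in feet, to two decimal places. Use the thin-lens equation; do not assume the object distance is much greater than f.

W: 3.86 m = 3860 mm.
Magnification m = h/W = dᵢ/dₒ; combined with 1/f = 1/dₒ + 1/dᵢ this gives dₒ = f·(1 + W/h).
dₒ = 40 mm × (1 + 3860/11.42) = 40 × 339.0035 ≈ 13560.140 mm = 13560.140/304.8 ft = 44.4887 ft.

44.49 ft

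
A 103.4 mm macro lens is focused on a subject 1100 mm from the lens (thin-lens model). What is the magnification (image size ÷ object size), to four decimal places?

Thin lens: 1/f = 1/dₒ + 1/dᵢ → 1/dᵢ = 1/103.4 − 1/1100 = 0.0087621 mm⁻¹, so dᵢ ≈ 114.1280 mm.
Magnification m = dᵢ/dₒ = 114.1280/1100 ≈ 0.10375.

0.1038×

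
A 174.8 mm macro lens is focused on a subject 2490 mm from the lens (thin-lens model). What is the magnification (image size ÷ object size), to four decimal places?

Thin lens: 1/f = 1/dₒ + 1/dᵢ → 1/dᵢ = 1/174.8 − 1/2490 = 0.0053192 mm⁻¹, so dᵢ ≈ 187.9976 mm.
Magnification m = dᵢ/dₒ = 187.9976/2490 ≈ 0.07550.

0.0755×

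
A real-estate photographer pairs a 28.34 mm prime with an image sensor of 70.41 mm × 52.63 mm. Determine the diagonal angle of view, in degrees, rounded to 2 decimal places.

Sensor diagonal = √(70.41² + 52.63²) = √7727.4850 ≈ 87.9061 mm.
Angle of view α = 2·arctan(d/2f) with d = 87.9061 mm and f = 28.34 mm.
d/2f = 1.55092; arctan(1.55092) ≈ 57.1869°, so α ≈ 114.3739°.

114.37°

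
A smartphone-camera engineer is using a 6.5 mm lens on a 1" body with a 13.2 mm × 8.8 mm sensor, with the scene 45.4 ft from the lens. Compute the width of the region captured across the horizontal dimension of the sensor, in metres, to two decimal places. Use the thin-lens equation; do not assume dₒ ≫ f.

dₒ: 45.4 ft × 304.8 mm/ft = 13837.92 mm.
Similar triangles through the lens centre give W/dₒ = w/dᵢ; with 1/f = 1/dₒ + 1/dᵢ this gives W = w·(dₒ − f)/f.
W = 13.2 mm × (13837.9 − 6.5) / 6.5 = 13.2 × 2127.9107 ≈ 28088.421 mm = 28.0884 m.

28.09 m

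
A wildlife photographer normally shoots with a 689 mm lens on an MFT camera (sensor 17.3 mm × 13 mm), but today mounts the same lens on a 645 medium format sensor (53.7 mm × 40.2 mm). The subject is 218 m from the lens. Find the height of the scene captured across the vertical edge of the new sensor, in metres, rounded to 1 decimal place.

The focal length stays 689 mm; the relevant sensor dimension is now h = 40.2 mm. Object distance dₒ = 218 m = 218000 mm.
Thin-lens field height W = h·(dₒ − f)/f = 40.2 × (218000 − 689)/689 ≈ 12679.103 mm = 12.6791 m.

12.7 m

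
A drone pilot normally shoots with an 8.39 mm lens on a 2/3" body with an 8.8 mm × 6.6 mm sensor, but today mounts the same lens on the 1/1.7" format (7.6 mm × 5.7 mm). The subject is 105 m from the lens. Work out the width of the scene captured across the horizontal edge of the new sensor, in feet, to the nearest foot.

The focal length stays 8.39 mm; the relevant sensor dimension is now w = 7.6 mm. Object distance dₒ = 105 m = 105000 mm.
Thin-lens field width W = w·(dₒ − f)/f = 7.6 × (105000 − 8.39)/8.39 ≈ 95105.630 mm = 95105.630/304.8 ft = 312.026 ft.

312 ft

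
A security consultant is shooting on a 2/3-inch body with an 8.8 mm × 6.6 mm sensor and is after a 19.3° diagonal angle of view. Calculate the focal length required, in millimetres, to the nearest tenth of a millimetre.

32.3 mm

Sensor diagonal = √(8.8² + 6.6²) = √121.0000 ≈ 11.0000 mm.
From α = 2·arctan(d/2f) we get f = d / (2·tan(α/2)).
With d = 11.0000 mm and α/2 = 9.65°, tan(α/2) ≈ 0.17004, so f ≈ 11.0000 / 0.34007 ≈ 32.3463 mm.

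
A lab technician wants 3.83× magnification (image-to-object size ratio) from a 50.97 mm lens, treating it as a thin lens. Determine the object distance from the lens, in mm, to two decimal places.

With m = dᵢ/dₒ and 1/f = 1/dₒ + 1/dᵢ, substituting dᵢ = m·dₒ gives 1/f = (1 + 1/m)/dₒ, hence dₒ = f·(1 + 1/m).
dₒ = 50.97 × (1 + 1/3.83) = 50.97 × 1.26110 ≈ 64.278 mm.

64.28 mm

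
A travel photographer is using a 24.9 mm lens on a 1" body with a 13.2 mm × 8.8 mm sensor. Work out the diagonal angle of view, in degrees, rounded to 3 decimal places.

Sensor diagonal = √(13.2² + 8.8²) = √251.6800 ≈ 15.8644 mm.
Angle of view α = 2·arctan(d/2f) with d = 15.8644 mm and f = 24.9 mm.
d/2f = 0.31856; arctan(0.31856) ≈ 17.6699°, so α ≈ 35.3399°.

35.340°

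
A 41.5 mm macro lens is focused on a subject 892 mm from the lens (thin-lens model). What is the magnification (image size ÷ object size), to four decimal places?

Thin lens: 1/f = 1/dₒ + 1/dᵢ → 1/dᵢ = 1/41.5 − 1/892 = 0.0229753 mm⁻¹, so dᵢ ≈ 43.5250 mm.
Magnification m = dᵢ/dₒ = 43.5250/892 ≈ 0.04879.

0.0488×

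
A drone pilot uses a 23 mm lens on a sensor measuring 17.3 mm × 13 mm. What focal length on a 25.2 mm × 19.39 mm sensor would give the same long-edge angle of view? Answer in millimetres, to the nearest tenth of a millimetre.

33.5 mm

Equal angle of view means equal width/f ratio, so f₂ = f₁ · (width₂/width₁) = 23 × 25.2/17.3.
f₂ = 23 × 1.45665 ≈ 33.503 mm.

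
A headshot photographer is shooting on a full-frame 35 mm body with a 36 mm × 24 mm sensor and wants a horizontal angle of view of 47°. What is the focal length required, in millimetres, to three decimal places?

From α = 2·arctan(w/2f) we get f = w / (2·tan(α/2)).
With w = 36 mm and α/2 = 23.5°, tan(α/2) ≈ 0.43481, so f ≈ 36 / 0.86962 ≈ 41.3972 mm.

41.397 mm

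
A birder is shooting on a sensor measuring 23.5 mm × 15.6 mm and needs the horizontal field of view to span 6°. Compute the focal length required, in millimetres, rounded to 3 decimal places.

224.203 mm

From α = 2·arctan(w/2f) we get f = w / (2·tan(α/2)).
With w = 23.5 mm and α/2 = 3°, tan(α/2) ≈ 0.05241, so f ≈ 23.5 / 0.10482 ≈ 224.2034 mm.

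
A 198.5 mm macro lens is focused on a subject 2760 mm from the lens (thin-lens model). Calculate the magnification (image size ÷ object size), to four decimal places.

Thin lens: 1/f = 1/dₒ + 1/dᵢ → 1/dᵢ = 1/198.5 − 1/2760 = 0.0046755 mm⁻¹, so dᵢ ≈ 213.8825 mm.
Magnification m = dᵢ/dₒ = 213.8825/2760 ≈ 0.07749.

0.0775×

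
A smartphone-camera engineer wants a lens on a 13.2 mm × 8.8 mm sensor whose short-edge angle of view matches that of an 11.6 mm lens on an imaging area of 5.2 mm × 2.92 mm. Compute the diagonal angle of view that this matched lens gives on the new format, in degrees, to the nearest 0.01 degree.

25.57°

Equal short-edge AOV ⇒ f₂ = f₁ · 8.8/2.92 = 11.6 × 3.01370 ≈ 34.9589 mm.
Sensor diagonal = √(13.2² + 8.8²) = √251.6800 ≈ 15.8644 mm.
Diagonal AOV on the new format = 2·arctan(15.8644 / (2 × 34.9589)) = 2·arctan(0.22690) ≈ 25.5680°.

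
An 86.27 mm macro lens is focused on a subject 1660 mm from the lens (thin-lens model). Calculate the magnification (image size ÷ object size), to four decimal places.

Thin lens: 1/f = 1/dₒ + 1/dᵢ → 1/dᵢ = 1/86.27 − 1/1660 = 0.0109891 mm⁻¹, so dᵢ ≈ 90.9992 mm.
Magnification m = dᵢ/dₒ = 90.9992/1660 ≈ 0.05482.

0.0548×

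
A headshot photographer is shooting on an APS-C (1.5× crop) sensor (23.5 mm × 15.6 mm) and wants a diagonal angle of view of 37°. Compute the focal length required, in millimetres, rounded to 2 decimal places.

42.15 mm

Sensor diagonal = √(23.5² + 15.6²) = √795.6100 ≈ 28.2066 mm.
From α = 2·arctan(d/2f) we get f = d / (2·tan(α/2)).
With d = 28.2066 mm and α/2 = 18.5°, tan(α/2) ≈ 0.33460, so f ≈ 28.2066 / 0.66919 ≈ 42.1503 mm.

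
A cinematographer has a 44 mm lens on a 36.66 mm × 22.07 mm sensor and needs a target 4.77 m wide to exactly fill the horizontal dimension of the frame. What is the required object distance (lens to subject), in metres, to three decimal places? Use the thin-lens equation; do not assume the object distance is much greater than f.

5.769 m

W: 4.77 m = 4770 mm.
Magnification m = w/W = dᵢ/dₒ; combined with 1/f = 1/dₒ + 1/dᵢ this gives dₒ = f·(1 + W/w).
dₒ = 44 mm × (1 + 4770/36.66) = 44 × 131.1146 ≈ 5769.041 mm = 5.76904 m.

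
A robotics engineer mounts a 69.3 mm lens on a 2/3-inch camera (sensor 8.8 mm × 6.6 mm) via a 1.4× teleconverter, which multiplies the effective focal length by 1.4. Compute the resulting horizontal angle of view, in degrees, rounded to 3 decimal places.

Effective focal length f = 69.3 × 1.4 = 97.02 mm.
α = 2·arctan(8.8 / (2 × 97.02)) = 2·arctan(0.04535) ≈ 5.1933°.

5.193°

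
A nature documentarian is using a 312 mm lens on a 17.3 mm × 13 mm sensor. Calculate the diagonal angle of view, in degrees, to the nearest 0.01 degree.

3.97°

Sensor diagonal = √(17.3² + 13²) = √468.2900 ≈ 21.6400 mm.
Angle of view α = 2·arctan(d/2f) with d = 21.6400 mm and f = 312 mm.
d/2f = 0.03468; arctan(0.03468) ≈ 1.9862°, so α ≈ 3.9724°.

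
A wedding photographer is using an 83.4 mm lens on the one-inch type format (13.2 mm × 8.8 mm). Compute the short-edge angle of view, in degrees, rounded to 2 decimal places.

Angle of view α = 2·arctan(h/2f) with h = 8.8 mm and f = 83.4 mm.
h/2f = 0.05276; arctan(0.05276) ≈ 3.0200°, so α ≈ 6.0400°.

6.04°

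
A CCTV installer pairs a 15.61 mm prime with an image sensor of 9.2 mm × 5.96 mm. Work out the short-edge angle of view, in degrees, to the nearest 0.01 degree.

Angle of view α = 2·arctan(h/2f) with h = 5.96 mm and f = 15.61 mm.
h/2f = 0.19090; arctan(0.19090) ≈ 10.8079°, so α ≈ 21.6158°.

21.62°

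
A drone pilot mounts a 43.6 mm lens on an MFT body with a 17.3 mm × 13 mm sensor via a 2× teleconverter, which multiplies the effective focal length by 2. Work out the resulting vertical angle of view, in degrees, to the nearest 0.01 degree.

Effective focal length f = 43.6 × 2 = 87.2 mm.
α = 2·arctan(13 / (2 × 87.2)) = 2·arctan(0.07454) ≈ 8.5260°.

8.53°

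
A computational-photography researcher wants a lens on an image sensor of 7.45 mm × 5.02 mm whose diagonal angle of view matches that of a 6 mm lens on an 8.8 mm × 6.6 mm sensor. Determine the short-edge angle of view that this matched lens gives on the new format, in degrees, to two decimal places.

Sensor diagonal = √(8.8² + 6.6²) = √121.0000 ≈ 11.0000 mm.
Sensor diagonal = √(7.45² + 5.02²) = √80.7029 ≈ 8.9835 mm.
Equal diagonal AOV ⇒ f₂ = f₁ · 8.9835/11.0000 = 6 × 0.81668 ≈ 4.9001 mm.
Short-edge AOV on the new format = 2·arctan(5.02 / (2 × 4.9001)) = 2·arctan(0.51224) ≈ 54.2464°.

54.25°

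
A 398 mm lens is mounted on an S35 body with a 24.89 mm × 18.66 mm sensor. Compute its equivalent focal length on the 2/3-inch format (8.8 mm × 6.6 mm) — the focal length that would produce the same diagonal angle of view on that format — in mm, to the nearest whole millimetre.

141 mm

Sensor diagonal = √(24.89² + 18.66²) = √967.7077 ≈ 31.1080 mm.
Sensor diagonal = √(8.8² + 6.6²) = √121.0000 ≈ 11.0000 mm.
Equal angle of view means equal diagonal/f ratio, so f₂ = f₁ · (diagonal₂/diagonal₁) = 398 × 11.0000/31.1080.
f₂ = 398 × 0.35361 ≈ 140.735 mm.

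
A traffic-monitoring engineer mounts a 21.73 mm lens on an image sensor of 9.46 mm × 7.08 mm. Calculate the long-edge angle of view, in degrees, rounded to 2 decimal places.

Angle of view α = 2·arctan(w/2f) with w = 9.46 mm and f = 21.73 mm.
w/2f = 0.21767; arctan(0.21767) ≈ 12.2801°, so α ≈ 24.5602°.

24.56°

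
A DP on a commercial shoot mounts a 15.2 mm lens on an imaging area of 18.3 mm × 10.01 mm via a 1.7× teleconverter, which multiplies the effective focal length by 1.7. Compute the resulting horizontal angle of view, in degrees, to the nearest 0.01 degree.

39.00°

Effective focal length f = 15.2 × 1.7 = 25.84 mm.
α = 2·arctan(18.3 / (2 × 25.84)) = 2·arctan(0.35410) ≈ 38.9983°.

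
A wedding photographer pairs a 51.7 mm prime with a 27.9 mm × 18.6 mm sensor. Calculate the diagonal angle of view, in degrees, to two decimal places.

Sensor diagonal = √(27.9² + 18.6²) = √1124.3700 ≈ 33.5316 mm.
Angle of view α = 2·arctan(d/2f) with d = 33.5316 mm and f = 51.7 mm.
d/2f = 0.32429; arctan(0.32429) ≈ 17.9674°, so α ≈ 35.9348°.

35.93°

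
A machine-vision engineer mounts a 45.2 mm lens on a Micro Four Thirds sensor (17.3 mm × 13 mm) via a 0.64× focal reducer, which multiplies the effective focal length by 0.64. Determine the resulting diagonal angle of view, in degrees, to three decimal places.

Effective focal length f = 45.2 × 0.64 = 28.928 mm.
Sensor diagonal = √(17.3² + 13²) = √468.2900 ≈ 21.6400 mm.
α = 2·arctan(21.640 / (2 × 28.928)) = 2·arctan(0.37403) ≈ 41.0148°.

41.015°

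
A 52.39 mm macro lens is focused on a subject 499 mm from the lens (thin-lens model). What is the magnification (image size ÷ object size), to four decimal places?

0.1173×

Thin lens: 1/f = 1/dₒ + 1/dᵢ → 1/dᵢ = 1/52.39 − 1/499 = 0.0170836 mm⁻¹, so dᵢ ≈ 58.5357 mm.
Magnification m = dᵢ/dₒ = 58.5357/499 ≈ 0.11731.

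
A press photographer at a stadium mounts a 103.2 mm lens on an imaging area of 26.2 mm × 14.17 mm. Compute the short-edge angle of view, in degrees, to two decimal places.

7.85°

Angle of view α = 2·arctan(h/2f) with h = 14.17 mm and f = 103.2 mm.
h/2f = 0.06865; arctan(0.06865) ≈ 3.9274°, so α ≈ 7.8547°.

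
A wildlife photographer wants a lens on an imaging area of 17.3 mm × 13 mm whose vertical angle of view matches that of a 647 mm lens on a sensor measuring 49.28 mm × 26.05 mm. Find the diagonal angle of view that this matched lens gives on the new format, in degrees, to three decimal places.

Equal vertical AOV ⇒ f₂ = f₁ · 13/26.05 = 647 × 0.49904 ≈ 322.8791 mm.
Sensor diagonal = √(17.3² + 13²) = √468.2900 ≈ 21.6400 mm.
Diagonal AOV on the new format = 2·arctan(21.6400 / (2 × 322.8791)) = 2·arctan(0.03351) ≈ 3.8386°.

3.839°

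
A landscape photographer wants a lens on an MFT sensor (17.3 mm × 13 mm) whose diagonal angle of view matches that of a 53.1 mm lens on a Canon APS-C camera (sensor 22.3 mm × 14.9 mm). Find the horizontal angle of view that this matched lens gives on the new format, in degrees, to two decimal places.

22.83°

Sensor diagonal = √(22.3² + 14.9²) = √719.3000 ≈ 26.8198 mm.
Sensor diagonal = √(17.3² + 13²) = √468.2900 ≈ 21.6400 mm.
Equal diagonal AOV ⇒ f₂ = f₁ · 21.6400/26.8198 = 53.1 × 0.80687 ≈ 42.8447 mm.
Horizontal AOV on the new format = 2·arctan(17.3 / (2 × 42.8447)) = 2·arctan(0.20189) ≈ 22.8283°.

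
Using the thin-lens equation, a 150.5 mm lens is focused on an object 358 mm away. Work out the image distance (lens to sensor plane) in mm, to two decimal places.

1/dᵢ = 1/f − 1/dₒ = 1/150.5 − 1/358 = 0.0038512 mm⁻¹.
dᵢ = 1/0.0038512 ≈ 259.6578 mm.

259.66 mm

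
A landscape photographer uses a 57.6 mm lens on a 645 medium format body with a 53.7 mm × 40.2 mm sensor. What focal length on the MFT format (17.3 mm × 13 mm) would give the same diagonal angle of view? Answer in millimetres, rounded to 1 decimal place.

Sensor diagonal = √(53.7² + 40.2²) = √4499.7300 ≈ 67.0800 mm.
Sensor diagonal = √(17.3² + 13²) = √468.2900 ≈ 21.6400 mm.
Equal angle of view means equal diagonal/f ratio, so f₂ = f₁ · (diagonal₂/diagonal₁) = 57.6 × 21.6400/67.0800.
f₂ = 57.6 × 0.32260 ≈ 18.582 mm.

18.6 mm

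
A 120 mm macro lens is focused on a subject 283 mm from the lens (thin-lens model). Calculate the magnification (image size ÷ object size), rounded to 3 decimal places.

0.736×

Thin lens: 1/f = 1/dₒ + 1/dᵢ → 1/dᵢ = 1/120 − 1/283 = 0.0047998 mm⁻¹, so dᵢ ≈ 208.3436 mm.
Magnification m = dᵢ/dₒ = 208.3436/283 ≈ 0.73620.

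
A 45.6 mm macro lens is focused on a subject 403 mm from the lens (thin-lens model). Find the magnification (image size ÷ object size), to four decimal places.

Thin lens: 1/f = 1/dₒ + 1/dᵢ → 1/dᵢ = 1/45.6 − 1/403 = 0.0194484 mm⁻¹, so dᵢ ≈ 51.4180 mm.
Magnification m = dᵢ/dₒ = 51.4180/403 ≈ 0.12759.

0.1276×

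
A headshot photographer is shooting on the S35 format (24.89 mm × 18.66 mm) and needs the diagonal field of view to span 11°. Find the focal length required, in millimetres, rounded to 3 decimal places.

Sensor diagonal = √(24.89² + 18.66²) = √967.7077 ≈ 31.1080 mm.
From α = 2·arctan(d/2f) we get f = d / (2·tan(α/2)).
With d = 31.1080 mm and α/2 = 5.5°, tan(α/2) ≈ 0.09629, so f ≈ 31.1080 / 0.19258 ≈ 161.5345 mm.

161.534 mm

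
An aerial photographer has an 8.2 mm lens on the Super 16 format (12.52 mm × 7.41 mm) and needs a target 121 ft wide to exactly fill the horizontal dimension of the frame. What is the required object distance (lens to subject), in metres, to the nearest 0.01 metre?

24.16 m

W: 121 ft × 304.8 mm/ft = 36880.80 mm.
Magnification m = w/W = dᵢ/dₒ; combined with 1/f = 1/dₒ + 1/dᵢ this gives dₒ = f·(1 + W/w).
dₒ = 8.2 mm × (1 + 36880.8/12.52) = 8.2 × 2946.7507 ≈ 24163.356 mm = 24.1634 m.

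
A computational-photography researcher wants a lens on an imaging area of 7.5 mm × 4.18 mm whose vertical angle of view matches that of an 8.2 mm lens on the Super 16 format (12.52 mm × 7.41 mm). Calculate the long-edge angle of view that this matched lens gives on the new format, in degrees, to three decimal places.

78.063°

Equal vertical AOV ⇒ f₂ = f₁ · 4.18/7.41 = 8.2 × 0.56410 ≈ 4.6256 mm.
Long-edge AOV on the new format = 2·arctan(7.5 / (2 × 4.6256)) = 2·arctan(0.81070) ≈ 78.0633°.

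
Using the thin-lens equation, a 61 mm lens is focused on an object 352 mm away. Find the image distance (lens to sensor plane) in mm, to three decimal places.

73.787 mm

1/dᵢ = 1/f − 1/dₒ = 1/61 − 1/352 = 0.0135525 mm⁻¹.
dᵢ = 1/0.0135525 ≈ 73.7869 mm.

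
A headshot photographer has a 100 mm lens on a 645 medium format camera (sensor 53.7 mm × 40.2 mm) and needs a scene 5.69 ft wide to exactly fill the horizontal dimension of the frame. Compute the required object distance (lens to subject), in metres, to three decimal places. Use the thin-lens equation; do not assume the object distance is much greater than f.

W: 5.69 ft × 304.8 mm/ft = 1734.31 mm.
Magnification m = w/W = dᵢ/dₒ; combined with 1/f = 1/dₒ + 1/dᵢ this gives dₒ = f·(1 + W/w).
dₒ = 100 mm × (1 + 1734.31/53.7) = 100 × 33.2963 ≈ 3329.631 mm = 3.32963 m.

3.330 m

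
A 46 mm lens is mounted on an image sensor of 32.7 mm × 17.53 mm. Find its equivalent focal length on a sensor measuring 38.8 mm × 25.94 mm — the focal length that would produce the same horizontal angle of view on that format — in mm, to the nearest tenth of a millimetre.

Equal angle of view means equal width/f ratio, so f₂ = f₁ · (width₂/width₁) = 46 × 38.8/32.7.
f₂ = 46 × 1.18654 ≈ 54.581 mm.

54.6 mm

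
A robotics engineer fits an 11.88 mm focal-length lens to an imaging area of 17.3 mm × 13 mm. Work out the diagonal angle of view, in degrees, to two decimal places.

84.65°

Sensor diagonal = √(17.3² + 13²) = √468.2900 ≈ 21.6400 mm.
Angle of view α = 2·arctan(d/2f) with d = 21.6400 mm and f = 11.88 mm.
d/2f = 0.91077; arctan(0.91077) ≈ 42.3265°, so α ≈ 84.6529°.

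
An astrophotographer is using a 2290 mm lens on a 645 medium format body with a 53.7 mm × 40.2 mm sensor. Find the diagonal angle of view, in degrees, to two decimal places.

1.68°

Sensor diagonal = √(53.7² + 40.2²) = √4499.7300 ≈ 67.0800 mm.
Angle of view α = 2·arctan(d/2f) with d = 67.0800 mm and f = 2290 mm.
d/2f = 0.01465; arctan(0.01465) ≈ 0.8391°, so α ≈ 1.6782°.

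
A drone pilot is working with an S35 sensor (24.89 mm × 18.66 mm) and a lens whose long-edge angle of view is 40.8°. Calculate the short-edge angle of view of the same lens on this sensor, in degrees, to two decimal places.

From the long-edge AOV: f = 24.89 / (2·tan(20.4°)) = 24.89 / 0.74379 ≈ 33.4636 mm.
Short-edge AOV = 2·arctan(18.66 / (2 × 33.4636)) = 2·arctan(0.27881) ≈ 31.1581°.

31.16°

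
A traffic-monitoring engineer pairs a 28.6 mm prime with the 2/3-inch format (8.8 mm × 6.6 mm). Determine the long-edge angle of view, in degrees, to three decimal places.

17.492°

Angle of view α = 2·arctan(w/2f) with w = 8.8 mm and f = 28.6 mm.
w/2f = 0.15385; arctan(0.15385) ≈ 8.7462°, so α ≈ 17.4923°.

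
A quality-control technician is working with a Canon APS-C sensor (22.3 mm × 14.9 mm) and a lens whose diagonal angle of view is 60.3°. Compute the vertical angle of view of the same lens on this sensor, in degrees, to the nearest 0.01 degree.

35.77°

Sensor diagonal = √(22.3² + 14.9²) = √719.3000 ≈ 26.8198 mm.
From the diagonal AOV: f = 26.8198 / (2·tan(30.15°)) = 26.8198 / 1.16169 ≈ 23.0868 mm.
Vertical AOV = 2·arctan(14.9 / (2 × 23.0868)) = 2·arctan(0.32270) ≈ 35.7693°.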